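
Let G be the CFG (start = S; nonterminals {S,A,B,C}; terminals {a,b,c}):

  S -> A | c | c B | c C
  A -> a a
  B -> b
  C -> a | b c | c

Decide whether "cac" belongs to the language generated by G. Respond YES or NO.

CNF form of G:
  S -> T0 T0 | T2 B | T2 C | c
  A -> T0 T0
  B -> b
  C -> T1 T2 | a | c
  T0 -> a
  T1 -> b
  T2 -> c

CYK fill:
  T[0,0] 'c' = {C,S,T2}  orig:{C,S}
  T[1,1] 'a' = {C,T0}  orig:{C}
  T[2,2] 'c' = {C,S,T2}  orig:{C,S}
  T[0,1] 'ca' = {S}
  T[1,2] 'ac' = ∅
  T[0,2] 'cac' = ∅

S ∉ T[0,2] ⇒ NO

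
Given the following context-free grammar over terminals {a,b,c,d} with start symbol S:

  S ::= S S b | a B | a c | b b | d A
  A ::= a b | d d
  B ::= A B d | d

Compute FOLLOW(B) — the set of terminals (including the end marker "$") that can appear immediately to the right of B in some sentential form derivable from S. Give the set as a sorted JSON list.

FIRST iteration:
[1]
  A via A→a b: +{a}
  A via A→d d: +{d}
  B via B→A B d: +{a,d}
  S via S→a B: +{a}
  S via S→b b: +{b}
  S via S→d A: +{d}
  S: {a,b,d}  A: {a,d}  B: {a,d}
[2] done
  S: {a,b,d}  A: {a,d}  B: {a,d}

Compute FOLLOW by fixpoint:
seed FOLLOW(S) with $
pass 1:
  B→A B d: FOLLOW(A) ⊇ FIRST(B) = {a,d}; new: +{a,d}
  B→A B d: FOLLOW(B) ⊇ FIRST(d) = {d}; new: +{d}
  S→S S b: FOLLOW(S) ⊇ FIRST(S) = {a,b,d}; new: +{a,b,d}
  S→a B: FOLLOW(B) ⊇ FOLLOW(S) ⊇ {$,a,b,d}; new: +{$,a,b}
  S→d A: FOLLOW(A) ⊇ FOLLOW(S) ⊇ {$,a,b,d}; new: +{$,b}
  FOLLOW(S)={$,a,b,d}  FOLLOW(A)={$,a,b,d}  FOLLOW(B)={$,a,b,d}
pass 2: done
  FOLLOW(S)={$,a,b,d}  FOLLOW(A)={$,a,b,d}  FOLLOW(B)={$,a,b,d}

FOLLOW(B) = ["$", "a", "b", "d"]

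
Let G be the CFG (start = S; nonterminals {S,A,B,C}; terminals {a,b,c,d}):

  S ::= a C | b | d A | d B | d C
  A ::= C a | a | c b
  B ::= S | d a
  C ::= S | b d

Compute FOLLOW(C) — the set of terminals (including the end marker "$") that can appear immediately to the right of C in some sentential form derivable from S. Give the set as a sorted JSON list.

Compute FIRST by fixpoint:
round 1:
  A via A→a: +{a}
  A via A→c b: +{c}
  B via B→d a: +{d}
  C via C→b d: +{b}
  S via S→a C: +{a}
  S via S→b: +{b}
  S via S→d A: +{d}
  S: {a,b,d}  A: {a,c}  B: {d}  C: {b}
round 2:
  A via A→C a: +{b}
  B via B→S: +{a,b}
  C via C→S: +{a,d}
  S: {a,b,d}  A: {a,b,c}  B: {a,b,d}  C: {a,b,d}
round 3:
  A via A→C a: +{d}
  S: {a,b,d}  A: {a,b,c,d}  B: {a,b,d}  C: {a,b,d}
round 4: (stable)
  S: {a,b,d}  A: {a,b,c,d}  B: {a,b,d}  C: {a,b,d}

FOLLOW iteration:
FOLLOW(S) := {$}
pass 1:
  A→C a: FOLLOW(C) ⊇ FIRST(a) = {a}; new: +{a}
  C→S: FOLLOW(S) ⊇ FOLLOW(C) ⊇ {a}; new: +{a}
  S→a C: FOLLOW(C) ⊇ FOLLOW(S) ⊇ {$,a}; new: +{$}
  S→d A: FOLLOW(A) ⊇ FOLLOW(S) ⊇ {$,a}; new: +{$,a}
  S→d B: FOLLOW(B) ⊇ FOLLOW(S) ⊇ {$,a}; new: +{$,a}
  S: {$,a}  A: {$,a}  B: {$,a}  C: {$,a}
pass 2: (no change)
  S: {$,a}  A: {$,a}  B: {$,a}  C: {$,a}

FOLLOW(C) = ["$", "a"]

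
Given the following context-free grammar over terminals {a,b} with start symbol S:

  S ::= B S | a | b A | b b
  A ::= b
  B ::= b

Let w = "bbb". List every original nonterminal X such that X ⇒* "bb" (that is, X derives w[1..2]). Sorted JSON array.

Convert to CNF:
  S -> B S | T0 A | T0 T0 | a
  A -> b
  B -> b
  T0 -> b

CYK table (by increasing span) — only the sub-triangle for w[1..2]:
  [1..1]={A,B,T0}  "b"  orig:{A,B}
  [2..2]={A,B,T0}  "b"  orig:{A,B}
  [1..2]={S}  "bb"

Original NTs in T[1,2] deriving "bb": ["S"]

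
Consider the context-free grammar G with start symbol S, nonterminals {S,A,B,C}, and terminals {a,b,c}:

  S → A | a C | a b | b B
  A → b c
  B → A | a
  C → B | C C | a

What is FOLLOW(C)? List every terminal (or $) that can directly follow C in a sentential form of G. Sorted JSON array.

Compute FIRST by fixpoint:
round 1:
  A via A→b c: +{b}
  B via B→A: +{b}
  B via B→a: +{a}
  C via C→B: +{a,b}
  S via S→A: +{b}
  S via S→a C: +{a}
  FIRST[S]={a,b}  FIRST[A]={b}  FIRST[B]={a,b}  FIRST[C]={a,b}
round 2: — fixpoint
  FIRST[S]={a,b}  FIRST[A]={b}  FIRST[B]={a,b}  FIRST[C]={a,b}

Compute FOLLOW by fixpoint:
FOLLOW(S) := {$}
round 1:
  C→C C: FOLLOW(C) ⊇ FIRST(C) = {a,b}; new: +{a,b}
  S→A: FOLLOW(A) ⊇ FOLLOW(S) ⊇ {$}; new: +{$}
  S→a C: FOLLOW(C) ⊇ FOLLOW(S) ⊇ {$}; new: +{$}
  S→b B: FOLLOW(B) ⊇ FOLLOW(S) ⊇ {$}; new: +{$}
  S: {$}  A: {$}  B: {$}  C: {$,a,b}
round 2:
  C→B: FOLLOW(B) ⊇ FOLLOW(C) ⊇ {$,a,b}; new: +{a,b}
  S: {$}  A: {$}  B: {$,a,b}  C: {$,a,b}
round 3:
  B→A: FOLLOW(A) ⊇ FOLLOW(B) ⊇ {$,a,b}; new: +{a,b}
  S: {$}  A: {$,a,b}  B: {$,a,b}  C: {$,a,b}
round 4: (no change)
  S: {$}  A: {$,a,b}  B: {$,a,b}  C: {$,a,b}

FOLLOW(C) = ["$", "a", "b"]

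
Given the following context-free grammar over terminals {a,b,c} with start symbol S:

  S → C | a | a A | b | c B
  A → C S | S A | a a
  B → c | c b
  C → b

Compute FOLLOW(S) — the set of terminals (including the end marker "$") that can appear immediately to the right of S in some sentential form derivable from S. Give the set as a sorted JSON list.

Compute FIRST by fixpoint:
round 1:
  A via A→a a: +{a}
  B via B→c: +{c}
  C via C→b: +{b}
  S via S→C: +{b}
  S via S→a: +{a}
  S via S→c B: +{c}
  FIRST(S)={a,b,c}  FIRST(A)={a}  FIRST(B)={c}  FIRST(C)={b}
round 2:
  A via A→C S: +{b}
  A via A→S A: +{c}
  FIRST(S)={a,b,c}  FIRST(A)={a,b,c}  FIRST(B)={c}  FIRST(C)={b}
round 3: — fixpoint
  FIRST(S)={a,b,c}  FIRST(A)={a,b,c}  FIRST(B)={c}  FIRST(C)={b}

FOLLOW iteration:
initialize: $ ∈ FOLLOW(S)
iter 1:
  A→C S: FOLLOW(C) ⊇ FIRST(S) = {a,b,c}; new: +{a,b,c}
  A→S A: FOLLOW(S) ⊇ FIRST(A) = {a,b,c}; new: +{a,b,c}
  S→C: FOLLOW(C) ⊇ FOLLOW(S) ⊇ {$,a,b,c}; new: +{$}
  S→a A: FOLLOW(A) ⊇ FOLLOW(S) ⊇ {$,a,b,c}; new: +{$,a,b,c}
  S→c B: FOLLOW(B) ⊇ FOLLOW(S) ⊇ {$,a,b,c}; new: +{$,a,b,c}
  S: {$,a,b,c}  A: {$,a,b,c}  B: {$,a,b,c}  C: {$,a,b,c}
iter 2: — fixpoint
  S: {$,a,b,c}  A: {$,a,b,c}  B: {$,a,b,c}  C: {$,a,b,c}

FOLLOW(S) = ["$", "a", "b", "c"]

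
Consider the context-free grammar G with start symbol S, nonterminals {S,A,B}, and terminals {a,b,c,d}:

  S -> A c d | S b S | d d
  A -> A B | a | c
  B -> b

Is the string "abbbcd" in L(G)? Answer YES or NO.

CNF form of G:
  S -> A X3 | S X4 | T1 T1
  A -> A B | a | c
  B -> b
  T0 -> c
  T1 -> d
  T2 -> b
  X3 -> T0 T1
  X4 -> T2 S

CYK table (by increasing span):
  T[0,0] 'a' = {A}
  T[1,1] 'b' = {B,T2}  orig:{B}
  T[2,2] 'b' = {B,T2}  orig:{B}
  T[3,3] 'b' = {B,T2}  orig:{B}
  T[4,4] 'c' = {A,T0}  orig:{A}
  T[5,5] 'd' = {T1}  orig:{}
  T[0,1] 'ab' = {A}
  T[1,2] 'bb' = ∅
  T[2,3] 'bb' = ∅
  T[3,4] 'bc' = ∅
  T[4,5] 'cd' = {X3}  orig:{}
  T[0,2] 'abb' = {A}
  T[1,3] 'bbb' = ∅
  T[2,4] 'bbc' = ∅
  T[3,5] 'bcd' = ∅
  T[0,3] 'abbb' = {A}
  T[1,4] 'bbbc' = ∅
  T[2,5] 'bbcd' = ∅
  T[0,4] 'abbbc' = ∅
  T[1,5] 'bbbcd' = ∅
  T[0,5] 'abbbcd' = {S}

S ∈ T[0,5] ⇒ YES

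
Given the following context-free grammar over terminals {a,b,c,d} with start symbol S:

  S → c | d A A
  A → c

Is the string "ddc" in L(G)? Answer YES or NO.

CNF form of G:
  S -> T0 X1 | c
  A -> c
  T0 -> d
  X1 -> A A

Fill CYK table bottom-up:
  T[0,0] 'd' = {T0}  orig:{}
  T[1,1] 'd' = {T0}  orig:{}
  T[2,2] 'c' = {A,S}
  T[0,1] 'dd' = ∅
  T[1,2] 'dc' = ∅
  T[0,2] 'ddc' = ∅

S ∉ T[0,2] ⇒ NO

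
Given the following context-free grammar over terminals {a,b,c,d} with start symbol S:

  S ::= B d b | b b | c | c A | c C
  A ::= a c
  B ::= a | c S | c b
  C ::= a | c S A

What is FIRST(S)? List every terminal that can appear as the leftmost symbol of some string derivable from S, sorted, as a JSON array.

Compute FIRST by fixpoint:
iter 1:
  A via A→a c: +{a}
  B via B→a: +{a}
  B via B→c S: +{c}
  C via C→a: +{a}
  C via C→c S A: +{c}
  S via S→B d b: +{a,c}
  S via S→b b: +{b}
  S: {a,b,c}  A: {a}  B: {a,c}  C: {a,c}
iter 2: (no change)
  S: {a,b,c}  A: {a}  B: {a,c}  C: {a,c}

FIRST(S) = ["a", "b", "c"]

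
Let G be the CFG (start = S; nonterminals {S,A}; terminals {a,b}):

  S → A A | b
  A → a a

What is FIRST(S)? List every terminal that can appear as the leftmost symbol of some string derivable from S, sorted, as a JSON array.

Compute FIRST by fixpoint:
iter 1:
  A via A→a a: +{a}
  S via S→A A: +{a}
  S via S→b: +{b}
  S: {a,b}  A: {a}
iter 2: (no change)
  S: {a,b}  A: {a}

FIRST(S) = ["a", "b"]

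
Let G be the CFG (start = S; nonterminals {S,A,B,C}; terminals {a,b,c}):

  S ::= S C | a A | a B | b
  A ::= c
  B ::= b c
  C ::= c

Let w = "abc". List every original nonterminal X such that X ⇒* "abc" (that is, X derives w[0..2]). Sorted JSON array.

CNF form of G:
  S -> S C | T2 A | T2 B | b
  A -> c
  B -> T0 T1
  C -> c
  T0 -> b
  T1 -> c
  T2 -> a

CYK table (by increasing span) (cells [i..j] with 0 ≤ i ≤ j ≤ 2 only):
  [0..0]={T2}  "a"  orig:{}
  [1..1]={S,T0}  "b"  orig:{S}
  [2..2]={A,C,T1}  "c"  orig:{A,C}
  [0..1]=∅  "ab"
  [1..2]={B,S}  "bc"
  [0..2]={S}  "abc"

Original NTs in T[0,2] deriving "abc": ["S"]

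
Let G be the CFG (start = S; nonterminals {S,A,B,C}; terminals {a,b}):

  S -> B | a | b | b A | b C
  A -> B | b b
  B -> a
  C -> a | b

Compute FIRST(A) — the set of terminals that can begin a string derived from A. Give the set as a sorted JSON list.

Compute FIRST by fixpoint:
pass 1:
  A via A→b b: +{b}
  B via B→a: +{a}
  C via C→a: +{a}
  C via C→b: +{b}
  S via S→B: +{a}
  S via S→b: +{b}
  S: {a,b}  A: {b}  B: {a}  C: {a,b}
pass 2:
  A via A→B: +{a}
  S: {a,b}  A: {a,b}  B: {a}  C: {a,b}
pass 3: — fixpoint
  S: {a,b}  A: {a,b}  B: {a}  C: {a,b}

FIRST(A) = ["a", "b"]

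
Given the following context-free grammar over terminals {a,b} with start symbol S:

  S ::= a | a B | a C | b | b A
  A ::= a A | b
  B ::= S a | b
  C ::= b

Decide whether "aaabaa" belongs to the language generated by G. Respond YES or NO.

CNF form of G:
  S -> T0 B | T0 C | T1 A | a | b
  A -> T0 A | b
  B -> S T0 | b
  C -> b
  T0 -> a
  T1 -> b

CYK table (by increasing span):
  [0..0]={S,T0}  "a"  orig:{S}
  [1..1]={S,T0}  "a"  orig:{S}
  [2..2]={S,T0}  "a"  orig:{S}
  [3..3]={A,B,C,S,T1}  "b"  orig:{A,B,C,S}
  [4..4]={S,T0}  "a"  orig:{S}
  [5..5]={S,T0}  "a"  orig:{S}
  [0..1]={B}  "aa"
  [1..2]={B}  "aa"
  [2..3]={A,S}  "ab"
  [3..4]={B}  "ba"
  [4..5]={B}  "aa"
  [0..2]={S}  "aaa"
  [1..3]={A}  "aab"
  [2..4]={B,S}  "aba"
  [3..5]=∅  "baa"
  [0..3]={A}  "aaab"
  [1..4]={S}  "aaba"
  [2..5]={B}  "abaa"
  [0..4]=∅  "aaaba"
  [1..5]={B,S}  "aabaa"
  [0..5]={S}  "aaabaa"

S ∈ T[0,5] ⇒ YES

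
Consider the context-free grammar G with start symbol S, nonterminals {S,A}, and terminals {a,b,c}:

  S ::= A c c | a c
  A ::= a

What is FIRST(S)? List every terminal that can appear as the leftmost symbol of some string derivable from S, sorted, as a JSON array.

FIRST iteration:
pass 1:
  A via A→a: +{a}
  S via S→A c c: +{a}
  FIRST[S]={a}  FIRST[A]={a}
pass 2: done
  FIRST[S]={a}  FIRST[A]={a}

FIRST(S) = ["a"]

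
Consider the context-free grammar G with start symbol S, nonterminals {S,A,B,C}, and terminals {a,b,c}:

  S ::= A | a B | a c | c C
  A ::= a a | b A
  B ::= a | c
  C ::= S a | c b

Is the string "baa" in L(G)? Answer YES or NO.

Convert to CNF:
  S -> T0 B | T0 T0 | T0 T2 | T1 A | T2 C
  A -> T0 T0 | T1 A
  B -> a | c
  C -> S T0 | T2 T1
  T0 -> a
  T1 -> b
  T2 -> c

CYK table (by increasing span):
  cell(0,0) b: {T1}  orig:{}
  cell(1,1) a: {B,T0}  orig:{B}
  cell(2,2) a: {B,T0}  orig:{B}
  cell(0,1) ba: ∅
  cell(1,2) aa: {A,S}
  cell(0,2) baa: {A,S}

S ∈ T[0,2] ⇒ YES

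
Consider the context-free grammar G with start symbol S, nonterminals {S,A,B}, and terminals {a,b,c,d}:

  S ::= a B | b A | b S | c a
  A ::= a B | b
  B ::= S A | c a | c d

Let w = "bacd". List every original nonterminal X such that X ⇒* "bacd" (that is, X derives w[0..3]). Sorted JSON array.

Convert to CNF:
  S -> T0 B | T1 T0 | T3 A | T3 S
  A -> T0 B | b
  B -> S A | T1 T0 | T1 T2
  T0 -> a
  T1 -> c
  T2 -> d
  T3 -> b

CYK fill (cells [i..j] with 0 ≤ i ≤ j ≤ 3 only):
  T[0,0] 'b' = {A,T3}  orig:{A}
  T[1,1] 'a' = {T0}  orig:{}
  T[2,2] 'c' = {T1}  orig:{}
  T[3,3] 'd' = {T2}  orig:{}
  T[0,1] 'ba' = ∅
  T[1,2] 'ac' = ∅
  T[2,3] 'cd' = {B}
  T[0,2] 'bac' = ∅
  T[1,3] 'acd' = {A,S}
  T[0,3] 'bacd' = {S}

Original NTs in T[0,3] deriving "bacd": ["S"]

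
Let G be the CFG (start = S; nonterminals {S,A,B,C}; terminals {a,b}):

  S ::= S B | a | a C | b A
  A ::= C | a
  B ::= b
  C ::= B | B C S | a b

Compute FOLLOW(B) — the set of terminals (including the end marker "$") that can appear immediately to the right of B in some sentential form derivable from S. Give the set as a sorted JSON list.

FIRST iteration:
iter 1:
  A via A→a: +{a}
  B via B→b: +{b}
  C via C→B: +{b}
  C via C→a b: +{a}
  S via S→a: +{a}
  S via S→b A: +{b}
  FIRST(S)={a,b}  FIRST(A)={a}  FIRST(B)={b}  FIRST(C)={a,b}
iter 2:
  A via A→C: +{b}
  FIRST(S)={a,b}  FIRST(A)={a,b}  FIRST(B)={b}  FIRST(C)={a,b}
iter 3: (stable)
  FIRST(S)={a,b}  FIRST(A)={a,b}  FIRST(B)={b}  FIRST(C)={a,b}

FOLLOW iteration:
seed FOLLOW(S) with $
[1]
  C→B C S: FOLLOW(B) ⊇ FIRST(C) = {a,b}; new: +{a,b}
  C→B C S: FOLLOW(C) ⊇ FIRST(S) = {a,b}; new: +{a,b}
  C→B C S: FOLLOW(S) ⊇ FOLLOW(C) ⊇ {a,b}; new: +{a,b}
  S→S B: FOLLOW(B) ⊇ FOLLOW(S) ⊇ {$,a,b}; new: +{$}
  S→a C: FOLLOW(C) ⊇ FOLLOW(S) ⊇ {$,a,b}; new: +{$}
  S→b A: FOLLOW(A) ⊇ FOLLOW(S) ⊇ {$,a,b}; new: +{$,a,b}
  FOLLOW[S]={$,a,b}  FOLLOW[A]={$,a,b}  FOLLOW[B]={$,a,b}  FOLLOW[C]={$,a,b}
[2] (no change)
  FOLLOW[S]={$,a,b}  FOLLOW[A]={$,a,b}  FOLLOW[B]={$,a,b}  FOLLOW[C]={$,a,b}

FOLLOW(B) = ["$", "a", "b"]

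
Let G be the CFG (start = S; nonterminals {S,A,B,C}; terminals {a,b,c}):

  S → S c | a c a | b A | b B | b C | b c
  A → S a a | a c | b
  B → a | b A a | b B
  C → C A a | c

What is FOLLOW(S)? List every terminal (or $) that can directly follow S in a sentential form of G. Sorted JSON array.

Compute FIRST by fixpoint:
iter 1:
  A via A→a c: +{a}
  A via A→b: +{b}
  B via B→a: +{a}
  B via B→b A a: +{b}
  C via C→c: +{c}
  S via S→a c a: +{a}
  S via S→b A: +{b}
  S: {a,b}  A: {a,b}  B: {a,b}  C: {c}
iter 2: (stable)
  S: {a,b}  A: {a,b}  B: {a,b}  C: {c}

FOLLOW iteration:
initialize: $ ∈ FOLLOW(S)
pass 1:
  A→S a a: FOLLOW(S) ⊇ FIRST(a) = {a}; new: +{a}
  B→b A a: FOLLOW(A) ⊇ FIRST(a) = {a}; new: +{a}
  C→C A a: FOLLOW(C) ⊇ FIRST(A) = {a,b}; new: +{a,b}
  S→S c: FOLLOW(S) ⊇ FIRST(c) = {c}; new: +{c}
  S→b A: FOLLOW(A) ⊇ FOLLOW(S) ⊇ {$,a,c}; new: +{$,c}
  S→b B: FOLLOW(B) ⊇ FOLLOW(S) ⊇ {$,a,c}; new: +{$,a,c}
  S→b C: FOLLOW(C) ⊇ FOLLOW(S) ⊇ {$,a,c}; new: +{$,c}
  FOLLOW(S)={$,a,c}  FOLLOW(A)={$,a,c}  FOLLOW(B)={$,a,c}  FOLLOW(C)={$,a,b,c}
pass 2: (stable)
  FOLLOW(S)={$,a,c}  FOLLOW(A)={$,a,c}  FOLLOW(B)={$,a,c}  FOLLOW(C)={$,a,b,c}

FOLLOW(S) = ["$", "a", "c"]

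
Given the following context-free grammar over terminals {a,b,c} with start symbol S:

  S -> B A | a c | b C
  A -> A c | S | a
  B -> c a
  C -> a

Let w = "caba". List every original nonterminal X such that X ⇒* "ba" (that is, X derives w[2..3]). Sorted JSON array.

CNF form of G:
  S -> B A | T1 T0 | T2 C
  A -> A T0 | B A | T1 T0 | T2 C | a
  B -> T0 T1
  C -> a
  T0 -> c
  T1 -> a
  T2 -> b

Fill CYK table bottom-up, restricted to cells inside w[2..3]:
  T[2,2] 'b' = {T2}  orig:{}
  T[3,3] 'a' = {A,C,T1}  orig:{A,C}
  T[2,3] 'ba' = {A,S}

Original NTs in T[2,3] deriving "ba": ["A", "S"]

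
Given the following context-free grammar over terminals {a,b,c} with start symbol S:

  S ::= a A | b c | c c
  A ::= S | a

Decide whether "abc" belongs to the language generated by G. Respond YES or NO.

Convert to CNF:
  S -> T0 A | T1 T2 | T2 T2
  A -> T0 A | T1 T2 | T2 T2 | a
  T0 -> a
  T1 -> b
  T2 -> c

CYK fill:
  [0..0]={A,T0}  "a"  orig:{A}
  [1..1]={T1}  "b"  orig:{}
  [2..2]={T2}  "c"  orig:{}
  [0..1]=∅  "ab"
  [1..2]={A,S}  "bc"
  [0..2]={A,S}  "abc"

S ∈ T[0,2] ⇒ YES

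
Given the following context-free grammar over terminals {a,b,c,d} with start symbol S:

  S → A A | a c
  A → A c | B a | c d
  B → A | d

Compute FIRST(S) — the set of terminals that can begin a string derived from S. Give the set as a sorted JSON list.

FIRST iteration:
round 1:
  A via A→c d: +{c}
  B via B→A: +{c}
  B via B→d: +{d}
  S via S→A A: +{c}
  S via S→a c: +{a}
  FIRST[S]={a,c}  FIRST[A]={c}  FIRST[B]={c,d}
round 2:
  A via A→B a: +{d}
  S via S→A A: +{d}
  FIRST[S]={a,c,d}  FIRST[A]={c,d}  FIRST[B]={c,d}
round 3: (no change)
  FIRST[S]={a,c,d}  FIRST[A]={c,d}  FIRST[B]={c,d}

FIRST(S) = ["a", "c", "d"]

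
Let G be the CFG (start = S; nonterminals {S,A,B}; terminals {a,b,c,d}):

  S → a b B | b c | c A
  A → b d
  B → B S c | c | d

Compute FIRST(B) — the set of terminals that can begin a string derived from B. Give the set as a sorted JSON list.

FIRST sets, iterate to fixpoint:
[1]
  A via A→b d: +{b}
  B via B→c: +{c}
  B via B→d: +{d}
  S via S→a b B: +{a}
  S via S→b c: +{b}
  S via S→c A: +{c}
  FIRST(S)={a,b,c}  FIRST(A)={b}  FIRST(B)={c,d}
[2] — fixpoint
  FIRST(S)={a,b,c}  FIRST(A)={b}  FIRST(B)={c,d}

FIRST(B) = ["c", "d"]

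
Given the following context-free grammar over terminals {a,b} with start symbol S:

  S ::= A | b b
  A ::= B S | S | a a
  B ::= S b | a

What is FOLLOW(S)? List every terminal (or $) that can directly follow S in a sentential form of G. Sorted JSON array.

FIRST sets, iterate to fixpoint:
round 1:
  A via A→a a: +{a}
  B via B→a: +{a}
  S via S→A: +{a}
  S via S→b b: +{b}
  FIRST[S]={a,b}  FIRST[A]={a}  FIRST[B]={a}
round 2:
  A via A→S: +{b}
  B via B→S b: +{b}
  FIRST[S]={a,b}  FIRST[A]={a,b}  FIRST[B]={a,b}
round 3: — fixpoint
  FIRST[S]={a,b}  FIRST[A]={a,b}  FIRST[B]={a,b}

Compute FOLLOW by fixpoint:
initialize: $ ∈ FOLLOW(S)
iter 1:
  A→B S: FOLLOW(B) ⊇ FIRST(S) = {a,b}; new: +{a,b}
  B→S b: FOLLOW(S) ⊇ FIRST(b) = {b}; new: +{b}
  S→A: FOLLOW(A) ⊇ FOLLOW(S) ⊇ {$,b}; new: +{$,b}
  FOLLOW[S]={$,b}  FOLLOW[A]={$,b}  FOLLOW[B]={a,b}
iter 2: (no change)
  FOLLOW[S]={$,b}  FOLLOW[A]={$,b}  FOLLOW[B]={a,b}

FOLLOW(S) = ["$", "b"]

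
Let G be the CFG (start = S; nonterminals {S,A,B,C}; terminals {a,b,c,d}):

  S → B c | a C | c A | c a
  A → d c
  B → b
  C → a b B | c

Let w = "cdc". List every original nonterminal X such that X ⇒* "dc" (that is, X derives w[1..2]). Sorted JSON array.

Convert to CNF:
  S -> B T1 | T1 A | T1 T2 | T2 C
  A -> T0 T1
  B -> b
  C -> T2 X4 | c
  T0 -> d
  T1 -> c
  T2 -> a
  T3 -> b
  X4 -> T3 B

CYK fill — only the sub-triangle for w[1..2]:
  [1..1]={T0}  "d"  orig:{}
  [2..2]={C,T1}  "c"  orig:{C}
  [1..2]={A}  "dc"

Original NTs in T[1,2] deriving "dc": ["A"]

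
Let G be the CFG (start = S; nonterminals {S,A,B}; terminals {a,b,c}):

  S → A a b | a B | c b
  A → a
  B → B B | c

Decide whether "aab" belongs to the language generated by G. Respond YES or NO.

Convert to CNF:
  S -> A X3 | T0 B | T2 T1
  A -> a
  B -> B B | c
  T0 -> a
  T1 -> b
  T2 -> c
  X3 -> T0 T1

CYK fill:
  [0..0]={A,T0}  "a"  orig:{A}
  [1..1]={A,T0}  "a"  orig:{A}
  [2..2]={T1}  "b"  orig:{}
  [0..1]=∅  "aa"
  [1..2]={X3}  "ab"  orig:{}
  [0..2]={S}  "aab"

S ∈ T[0,2] ⇒ YES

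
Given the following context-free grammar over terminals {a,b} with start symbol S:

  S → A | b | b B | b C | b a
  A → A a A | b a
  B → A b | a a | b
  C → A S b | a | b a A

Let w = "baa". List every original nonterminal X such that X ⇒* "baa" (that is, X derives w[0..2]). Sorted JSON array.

CNF form of G:
  S -> A X5 | T1 B | T1 C | T1 T0 | b
  A -> A X2 | T1 T0
  B -> A T1 | T0 T0 | b
  C -> A X3 | T1 X4 | a
  T0 -> a
  T1 -> b
  X2 -> T0 A
  X3 -> S T1
  X4 -> T0 A
  X5 -> T0 A

CYK table (by increasing span), restricted to cells inside w[0..2]:
  T[0,0] 'b' = {B,S,T1}  orig:{B,S}
  T[1,1] 'a' = {C,T0}  orig:{C}
  T[2,2] 'a' = {C,T0}  orig:{C}
  T[0,1] 'ba' = {A,S}
  T[1,2] 'aa' = {B}
  T[0,2] 'baa' = {S}

Original NTs in T[0,2] deriving "baa": ["S"]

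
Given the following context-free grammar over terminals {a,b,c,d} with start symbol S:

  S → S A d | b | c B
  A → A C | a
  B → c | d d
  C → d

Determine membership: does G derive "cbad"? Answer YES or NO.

CNF form of G:
  S -> S X2 | T1 B | b
  A -> A C | a
  B -> T0 T0 | c
  C -> d
  T0 -> d
  T1 -> c
  X2 -> A T0

Fill CYK table bottom-up:
  T[0,0] 'c' = {B,T1}  orig:{B}
  T[1,1] 'b' = {S}
  T[2,2] 'a' = {A}
  T[3,3] 'd' = {C,T0}  orig:{C}
  T[0,1] 'cb' = ∅
  T[1,2] 'ba' = ∅
  T[2,3] 'ad' = {A,X2}  orig:{A}
  T[0,2] 'cba' = ∅
  T[1,3] 'bad' = {S}
  T[0,3] 'cbad' = ∅

S ∉ T[0,3] ⇒ NO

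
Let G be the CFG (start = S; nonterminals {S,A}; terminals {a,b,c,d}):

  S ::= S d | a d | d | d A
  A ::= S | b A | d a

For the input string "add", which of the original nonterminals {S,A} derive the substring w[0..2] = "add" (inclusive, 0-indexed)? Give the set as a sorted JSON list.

Convert to CNF:
  S -> S T0 | T0 A | T1 T0 | d
  A -> S T0 | T0 A | T0 T1 | T1 T0 | T2 A | d
  T0 -> d
  T1 -> a
  T2 -> b

Fill CYK table bottom-up, restricted to cells inside w[0..2]:
  [0..0]={T1}  "a"  orig:{}
  [1..1]={A,S,T0}  "d"  orig:{A,S}
  [2..2]={A,S,T0}  "d"  orig:{A,S}
  [0..1]={A,S}  "ad"
  [1..2]={A,S}  "dd"
  [0..2]={A,S}  "add"

Original NTs in T[0,2] deriving "add": ["A", "S"]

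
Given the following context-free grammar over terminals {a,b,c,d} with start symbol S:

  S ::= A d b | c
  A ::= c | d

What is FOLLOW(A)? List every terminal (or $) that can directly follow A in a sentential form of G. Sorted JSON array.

Compute FIRST by fixpoint:
iter 1:
  A via A→c: +{c}
  A via A→d: +{d}
  S via S→A d b: +{c,d}
  FIRST(S)={c,d}  FIRST(A)={c,d}
iter 2: — fixpoint
  FIRST(S)={c,d}  FIRST(A)={c,d}

FOLLOW iteration:
initialize: $ ∈ FOLLOW(S)
iter 1:
  S→A d b: FOLLOW(A) ⊇ FIRST(d) = {d}; new: +{d}
  S: {$}  A: {d}
iter 2: (no change)
  S: {$}  A: {d}

FOLLOW(A) = ["d"]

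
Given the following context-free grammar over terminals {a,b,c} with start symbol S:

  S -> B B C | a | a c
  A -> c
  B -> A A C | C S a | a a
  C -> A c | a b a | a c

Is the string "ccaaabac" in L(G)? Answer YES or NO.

Convert to CNF:
  S -> B X6 | T0 T1 | a
  A -> c
  B -> A X3 | C X4 | T0 T0
  C -> A T1 | T0 T1 | T0 X5
  T0 -> a
  T1 -> c
  T2 -> b
  X3 -> A C
  X4 -> S T0
  X5 -> T2 T0
  X6 -> B C

CYK table (by increasing span):
  T[0,0] 'c' = {A,T1}  orig:{A}
  T[1,1] 'c' = {A,T1}  orig:{A}
  T[2,2] 'a' = {S,T0}  orig:{S}
  T[3,3] 'a' = {S,T0}  orig:{S}
  T[4,4] 'a' = {S,T0}  orig:{S}
  T[5,5] 'b' = {T2}  orig:{}
  T[6,6] 'a' = {S,T0}  orig:{S}
  T[7,7] 'c' = {A,T1}  orig:{A}
  T[0,1] 'cc' = {C}
  T[1,2] 'ca' = ∅
  T[2,3] 'aa' = {B,X4}  orig:{B}
  T[3,4] 'aa' = {B,X4}  orig:{B}
  T[4,5] 'ab' = ∅
  T[5,6] 'ba' = {X5}  orig:{}
  T[6,7] 'ac' = {C,S}
  T[0,2] 'cca' = ∅
  T[1,3] 'caa' = ∅
  T[2,4] 'aaa' = ∅
  T[3,5] 'aab' = ∅
  T[4,6] 'aba' = {C}
  T[5,7] 'bac' = ∅
  T[0,3] 'ccaa' = {B}
  T[1,4] 'caaa' = ∅
  T[2,5] 'aaab' = ∅
  T[3,6] 'aaba' = ∅
  T[4,7] 'abac' = ∅
  T[0,4] 'ccaaa' = ∅
  T[1,5] 'caaab' = ∅
  T[2,6] 'aaaba' = {X6}  orig:{}
  T[3,7] 'aabac' = ∅
  T[0,5] 'ccaaab' = ∅
  T[1,6] 'caaaba' = ∅
  T[2,7] 'aaabac' = ∅
  T[0,6] 'ccaaaba' = {X6}  orig:{}
  T[1,7] 'caaabac' = ∅
  T[0,7] 'ccaaabac' = ∅

S ∉ T[0,7] ⇒ NO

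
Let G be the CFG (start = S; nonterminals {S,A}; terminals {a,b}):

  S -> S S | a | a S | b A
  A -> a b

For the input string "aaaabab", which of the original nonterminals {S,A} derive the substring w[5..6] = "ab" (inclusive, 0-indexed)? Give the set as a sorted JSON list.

Convert to CNF:
  S -> S S | T0 S | T1 A | a
  A -> T0 T1
  T0 -> a
  T1 -> b

CYK fill, restricted to cells inside w[5..6]:
  cell(5,5) a: {S,T0}  orig:{S}
  cell(6,6) b: {T1}  orig:{}
  cell(5,6) ab: {A}

Original NTs in T[5,6] deriving "ab": ["A"]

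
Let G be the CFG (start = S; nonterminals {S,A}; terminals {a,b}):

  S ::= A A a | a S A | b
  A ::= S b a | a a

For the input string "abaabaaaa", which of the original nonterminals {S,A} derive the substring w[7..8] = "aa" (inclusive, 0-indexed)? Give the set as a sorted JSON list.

CNF form of G:
  S -> A X3 | T1 X4 | b
  A -> S X2 | T1 T1
  T0 -> b
  T1 -> a
  X2 -> T0 T1
  X3 -> A T1
  X4 -> S A

CYK fill, restricted to cells inside w[7..8]:
  cell(7,7) a: {T1}  orig:{}
  cell(8,8) a: {T1}  orig:{}
  cell(7,8) aa: {A}

Original NTs in T[7,8] deriving "aa": ["A"]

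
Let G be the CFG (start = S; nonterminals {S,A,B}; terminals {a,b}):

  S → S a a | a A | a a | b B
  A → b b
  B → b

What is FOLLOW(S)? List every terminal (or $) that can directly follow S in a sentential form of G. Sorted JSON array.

Compute FIRST by fixpoint:
round 1:
  A via A→b b: +{b}
  B via B→b: +{b}
  S via S→a A: +{a}
  S via S→b B: +{b}
  FIRST(S)={a,b}  FIRST(A)={b}  FIRST(B)={b}
round 2: done
  FIRST(S)={a,b}  FIRST(A)={b}  FIRST(B)={b}

FOLLOW iteration:
initialize: $ ∈ FOLLOW(S)
iter 1:
  S→S a a: FOLLOW(S) ⊇ FIRST(a) = {a}; new: +{a}
  S→a A: FOLLOW(A) ⊇ FOLLOW(S) ⊇ {$,a}; new: +{$,a}
  S→b B: FOLLOW(B) ⊇ FOLLOW(S) ⊇ {$,a}; new: +{$,a}
  FOLLOW(S)={$,a}  FOLLOW(A)={$,a}  FOLLOW(B)={$,a}
iter 2: — fixpoint
  FOLLOW(S)={$,a}  FOLLOW(A)={$,a}  FOLLOW(B)={$,a}

FOLLOW(S) = ["$", "a"]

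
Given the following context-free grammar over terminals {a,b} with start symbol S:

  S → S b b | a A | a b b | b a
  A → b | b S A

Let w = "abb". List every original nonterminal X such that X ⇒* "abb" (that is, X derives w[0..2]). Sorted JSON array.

CNF form of G:
  S -> S X3 | T0 T1 | T1 A | T1 X4
  A -> T0 X2 | b
  T0 -> b
  T1 -> a
  X2 -> S A
  X3 -> T0 T0
  X4 -> T0 T0

Fill CYK table bottom-up (cells [i..j] with 0 ≤ i ≤ j ≤ 2 only):
  cell(0,0) a: {T1}  orig:{}
  cell(1,1) b: {A,T0}  orig:{A}
  cell(2,2) b: {A,T0}  orig:{A}
  cell(0,1) ab: {S}
  cell(1,2) bb: {X3,X4}  orig:{}
  cell(0,2) abb: {S,X2}  orig:{S}

Original NTs in T[0,2] deriving "abb": ["S"]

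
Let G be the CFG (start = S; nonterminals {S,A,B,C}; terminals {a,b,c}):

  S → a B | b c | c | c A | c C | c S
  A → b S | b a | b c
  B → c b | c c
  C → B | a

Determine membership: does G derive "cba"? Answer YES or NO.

CNF form of G:
  S -> T0 T2 | T1 B | T2 A | T2 C | T2 S | c
  A -> T0 S | T0 T1 | T0 T2
  B -> T2 T0 | T2 T2
  C -> T2 T0 | T2 T2 | a
  T0 -> b
  T1 -> a
  T2 -> c

CYK table (by increasing span):
  cell(0,0) c: {S,T2}  orig:{S}
  cell(1,1) b: {T0}  orig:{}
  cell(2,2) a: {C,T1}  orig:{C}
  cell(0,1) cb: {B,C}
  cell(1,2) ba: {A}
  cell(0,2) cba: {S}

S ∈ T[0,2] ⇒ YES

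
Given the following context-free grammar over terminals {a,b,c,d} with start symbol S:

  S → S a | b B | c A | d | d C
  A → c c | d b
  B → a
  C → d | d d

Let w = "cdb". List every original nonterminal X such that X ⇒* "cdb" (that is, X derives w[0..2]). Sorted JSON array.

Convert to CNF:
  S -> S T3 | T0 A | T1 C | T2 B | d
  A -> T0 T0 | T1 T2
  B -> a
  C -> T1 T1 | d
  T0 -> c
  T1 -> d
  T2 -> b
  T3 -> a

Fill CYK table bottom-up, restricted to cells inside w[0..2]:
  T[0,0] 'c' = {T0}  orig:{}
  T[1,1] 'd' = {C,S,T1}  orig:{C,S}
  T[2,2] 'b' = {T2}  orig:{}
  T[0,1] 'cd' = ∅
  T[1,2] 'db' = {A}
  T[0,2] 'cdb' = {S}

Original NTs in T[0,2] deriving "cdb": ["S"]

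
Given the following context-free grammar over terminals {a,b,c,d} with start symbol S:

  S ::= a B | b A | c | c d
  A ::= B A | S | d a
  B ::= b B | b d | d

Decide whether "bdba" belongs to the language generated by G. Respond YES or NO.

Convert to CNF:
  S -> T0 B | T1 A | T2 T3 | c
  A -> B A | T0 B | T1 A | T2 T3 | T3 T0 | c
  B -> T1 B | T1 T3 | d
  T0 -> a
  T1 -> b
  T2 -> c
  T3 -> d

CYK fill:
  T[0,0] 'b' = {T1}  orig:{}
  T[1,1] 'd' = {B,T3}  orig:{B}
  T[2,2] 'b' = {T1}  orig:{}
  T[3,3] 'a' = {T0}  orig:{}
  T[0,1] 'bd' = {B}
  T[1,2] 'db' = ∅
  T[2,3] 'ba' = ∅
  T[0,2] 'bdb' = ∅
  T[1,3] 'dba' = ∅
  T[0,3] 'bdba' = ∅

S ∉ T[0,3] ⇒ NO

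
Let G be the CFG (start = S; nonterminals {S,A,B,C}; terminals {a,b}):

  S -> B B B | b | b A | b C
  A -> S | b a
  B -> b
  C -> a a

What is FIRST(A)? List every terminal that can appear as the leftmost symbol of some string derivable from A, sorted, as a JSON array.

FIRST iteration:
iter 1:
  A via A→b a: +{b}
  B via B→b: +{b}
  C via C→a a: +{a}
  S via S→B B B: +{b}
  S: {b}  A: {b}  B: {b}  C: {a}
iter 2: — fixpoint
  S: {b}  A: {b}  B: {b}  C: {a}

FIRST(A) = ["b"]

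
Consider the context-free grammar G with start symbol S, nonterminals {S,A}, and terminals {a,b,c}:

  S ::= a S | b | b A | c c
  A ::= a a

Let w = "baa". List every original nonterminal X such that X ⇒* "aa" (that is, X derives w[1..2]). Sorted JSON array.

Convert to CNF:
  S -> T0 S | T1 A | T2 T2 | b
  A -> T0 T0
  T0 -> a
  T1 -> b
  T2 -> c

Fill CYK table bottom-up (cells [i..j] with 1 ≤ i ≤ j ≤ 2 only):
  [1..1]={T0}  "a"  orig:{}
  [2..2]={T0}  "a"  orig:{}
  [1..2]={A}  "aa"

Original NTs in T[1,2] deriving "aa": ["A"]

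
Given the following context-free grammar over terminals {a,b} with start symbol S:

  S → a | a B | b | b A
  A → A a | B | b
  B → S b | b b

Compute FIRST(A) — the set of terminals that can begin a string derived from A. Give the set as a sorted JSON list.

Compute FIRST by fixpoint:
iter 1:
  A via A→b: +{b}
  B via B→b b: +{b}
  S via S→a: +{a}
  S via S→b: +{b}
  FIRST(S)={a,b}  FIRST(A)={b}  FIRST(B)={b}
iter 2:
  B via B→S b: +{a}
  FIRST(S)={a,b}  FIRST(A)={b}  FIRST(B)={a,b}
iter 3:
  A via A→B: +{a}
  FIRST(S)={a,b}  FIRST(A)={a,b}  FIRST(B)={a,b}
iter 4: — fixpoint
  FIRST(S)={a,b}  FIRST(A)={a,b}  FIRST(B)={a,b}

FIRST(A) = ["a", "b"]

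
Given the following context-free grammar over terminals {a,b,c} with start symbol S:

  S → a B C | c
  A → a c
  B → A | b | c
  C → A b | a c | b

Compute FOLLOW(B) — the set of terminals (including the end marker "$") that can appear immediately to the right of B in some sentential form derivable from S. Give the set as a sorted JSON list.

FIRST iteration:
pass 1:
  A via A→a c: +{a}
  B via B→A: +{a}
  B via B→b: +{b}
  B via B→c: +{c}
  C via C→A b: +{a}
  C via C→b: +{b}
  S via S→a B C: +{a}
  S via S→c: +{c}
  FIRST(S)={a,c}  FIRST(A)={a}  FIRST(B)={a,b,c}  FIRST(C)={a,b}
pass 2: (no change)
  FIRST(S)={a,c}  FIRST(A)={a}  FIRST(B)={a,b,c}  FIRST(C)={a,b}

FOLLOW iteration:
initialize: $ ∈ FOLLOW(S)
round 1:
  C→A b: FOLLOW(A) ⊇ FIRST(b) = {b}; new: +{b}
  S→a B C: FOLLOW(B) ⊇ FIRST(C) = {a,b}; new: +{a,b}
  S→a B C: FOLLOW(C) ⊇ FOLLOW(S) ⊇ {$}; new: +{$}
  FOLLOW(S)={$}  FOLLOW(A)={b}  FOLLOW(B)={a,b}  FOLLOW(C)={$}
round 2:
  B→A: FOLLOW(A) ⊇ FOLLOW(B) ⊇ {a,b}; new: +{a}
  FOLLOW(S)={$}  FOLLOW(A)={a,b}  FOLLOW(B)={a,b}  FOLLOW(C)={$}
round 3: (no change)
  FOLLOW(S)={$}  FOLLOW(A)={a,b}  FOLLOW(B)={a,b}  FOLLOW(C)={$}

FOLLOW(B) = ["a", "b"]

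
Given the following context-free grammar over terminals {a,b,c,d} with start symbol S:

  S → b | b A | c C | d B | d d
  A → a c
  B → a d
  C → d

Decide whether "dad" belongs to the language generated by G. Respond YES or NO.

CNF form of G:
  S -> T1 C | T2 B | T2 T2 | T3 A | b
  A -> T0 T1
  B -> T0 T2
  C -> d
  T0 -> a
  T1 -> c
  T2 -> d
  T3 -> b

CYK fill:
  cell(0,0) d: {C,T2}  orig:{C}
  cell(1,1) a: {T0}  orig:{}
  cell(2,2) d: {C,T2}  orig:{C}
  cell(0,1) da: ∅
  cell(1,2) ad: {B}
  cell(0,2) dad: {S}

S ∈ T[0,2] ⇒ YES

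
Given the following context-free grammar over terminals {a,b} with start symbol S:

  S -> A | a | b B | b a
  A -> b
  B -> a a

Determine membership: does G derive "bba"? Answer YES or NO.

CNF form of G:
  S -> T1 B | T1 T0 | a | b
  A -> b
  B -> T0 T0
  T0 -> a
  T1 -> b

Fill CYK table bottom-up:
  T[0,0] 'b' = {A,S,T1}  orig:{A,S}
  T[1,1] 'b' = {A,S,T1}  orig:{A,S}
  T[2,2] 'a' = {S,T0}  orig:{S}
  T[0,1] 'bb' = ∅
  T[1,2] 'ba' = {S}
  T[0,2] 'bba' = ∅

S ∉ T[0,2] ⇒ NO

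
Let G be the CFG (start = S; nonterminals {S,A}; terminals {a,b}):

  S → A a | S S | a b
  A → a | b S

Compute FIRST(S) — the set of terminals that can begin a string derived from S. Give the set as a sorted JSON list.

FIRST sets, iterate to fixpoint:
iter 1:
  A via A→a: +{a}
  A via A→b S: +{b}
  S via S→A a: +{a,b}
  S: {a,b}  A: {a,b}
iter 2: done
  S: {a,b}  A: {a,b}

FIRST(S) = ["a", "b"]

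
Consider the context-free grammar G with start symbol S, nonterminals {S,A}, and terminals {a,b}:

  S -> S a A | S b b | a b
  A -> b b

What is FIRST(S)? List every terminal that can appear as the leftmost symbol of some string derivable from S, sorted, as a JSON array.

FIRST sets, iterate to fixpoint:
iter 1:
  A via A→b b: +{b}
  S via S→a b: +{a}
  FIRST(S)={a}  FIRST(A)={b}
iter 2: (no change)
  FIRST(S)={a}  FIRST(A)={b}

FIRST(S) = ["a"]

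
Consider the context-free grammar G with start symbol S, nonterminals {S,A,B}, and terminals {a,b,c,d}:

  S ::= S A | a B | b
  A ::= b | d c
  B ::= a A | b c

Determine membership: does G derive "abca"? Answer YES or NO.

Convert to CNF:
  S -> S A | T2 B | b
  A -> T0 T1 | b
  B -> T2 A | T3 T1
  T0 -> d
  T1 -> c
  T2 -> a
  T3 -> b

CYK table (by increasing span):
  cell(0,0) a: {T2}  orig:{}
  cell(1,1) b: {A,S,T3}  orig:{A,S}
  cell(2,2) c: {T1}  orig:{}
  cell(3,3) a: {T2}  orig:{}
  cell(0,1) ab: {B}
  cell(1,2) bc: {B}
  cell(2,3) ca: ∅
  cell(0,2) abc: {S}
  cell(1,3) bca: ∅
  cell(0,3) abca: ∅

S ∉ T[0,3] ⇒ NO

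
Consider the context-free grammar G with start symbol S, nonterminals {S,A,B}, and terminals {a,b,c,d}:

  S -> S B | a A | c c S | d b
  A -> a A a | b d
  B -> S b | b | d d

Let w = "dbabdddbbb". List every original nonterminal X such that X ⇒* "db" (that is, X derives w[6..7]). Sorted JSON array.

CNF form of G:
  S -> S B | T0 A | T2 T1 | T3 X5
  A -> T0 X4 | T1 T2
  B -> S T1 | T2 T2 | b
  T0 -> a
  T1 -> b
  T2 -> d
  T3 -> c
  X4 -> A T0
  X5 -> T3 S

CYK fill — only the sub-triangle for w[6..7]:
  [6..6]={T2}  "d"  orig:{}
  [7..7]={B,T1}  "b"  orig:{B}
  [6..7]={S}  "db"

Original NTs in T[6,7] deriving "db": ["S"]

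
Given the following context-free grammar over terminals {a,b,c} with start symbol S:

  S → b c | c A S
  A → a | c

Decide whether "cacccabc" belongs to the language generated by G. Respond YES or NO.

CNF form of G:
  S -> T0 T1 | T1 X2
  A -> a | c
  T0 -> b
  T1 -> c
  X2 -> A S

Fill CYK table bottom-up:
  [0..0]={A,T1}  "c"  orig:{A}
  [1..1]={A}  "a"
  [2..2]={A,T1}  "c"  orig:{A}
  [3..3]={A,T1}  "c"  orig:{A}
  [4..4]={A,T1}  "c"  orig:{A}
  [5..5]={A}  "a"
  [6..6]={T0}  "b"  orig:{}
  [7..7]={A,T1}  "c"  orig:{A}
  [0..1]=∅  "ca"
  [1..2]=∅  "ac"
  [2..3]=∅  "cc"
  [3..4]=∅  "cc"
  [4..5]=∅  "ca"
  [5..6]=∅  "ab"
  [6..7]={S}  "bc"
  [0..2]=∅  "cac"
  [1..3]=∅  "acc"
  [2..4]=∅  "ccc"
  [3..5]=∅  "cca"
  [4..6]=∅  "cab"
  [5..7]={X2}  "abc"  orig:{}
  [0..3]=∅  "cacc"
  [1..4]=∅  "accc"
  [2..5]=∅  "ccca"
  [3..6]=∅  "ccab"
  [4..7]={S}  "cabc"
  [0..4]=∅  "caccc"
  [1..5]=∅  "accca"
  [2..6]=∅  "cccab"
  [3..7]={X2}  "ccabc"  orig:{}
  [0..5]=∅  "caccca"
  [1..6]=∅  "acccab"
  [2..7]={S}  "cccabc"
  [0..6]=∅  "cacccab"
  [1..7]={X2}  "acccabc"  orig:{}
  [0..7]={S}  "cacccabc"

S ∈ T[0,7] ⇒ YES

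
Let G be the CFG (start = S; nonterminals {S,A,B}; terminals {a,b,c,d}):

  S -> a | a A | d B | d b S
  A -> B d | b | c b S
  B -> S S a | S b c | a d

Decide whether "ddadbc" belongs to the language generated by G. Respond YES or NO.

CNF form of G:
  S -> T0 B | T0 X7 | T3 A | a
  A -> B T0 | T1 X4 | b
  B -> S X5 | S X6 | T3 T0
  T0 -> d
  T1 -> c
  T2 -> b
  T3 -> a
  X4 -> T2 S
  X5 -> S T3
  X6 -> T2 T1
  X7 -> T2 S

CYK fill:
  [0..0]={T0}  "d"  orig:{}
  [1..1]={T0}  "d"  orig:{}
  [2..2]={S,T3}  "a"  orig:{S}
  [3..3]={T0}  "d"  orig:{}
  [4..4]={A,T2}  "b"  orig:{A}
  [5..5]={T1}  "c"  orig:{}
  [0..1]=∅  "dd"
  [1..2]=∅  "da"
  [2..3]={B}  "ad"
  [3..4]=∅  "db"
  [4..5]={X6}  "bc"  orig:{}
  [0..2]=∅  "dda"
  [1..3]={S}  "dad"
  [2..4]=∅  "adb"
  [3..5]=∅  "dbc"
  [0..3]=∅  "ddad"
  [1..4]=∅  "dadb"
  [2..5]=∅  "adbc"
  [0..4]=∅  "ddadb"
  [1..5]={B}  "dadbc"
  [0..5]={S}  "ddadbc"

S ∈ T[0,5] ⇒ YES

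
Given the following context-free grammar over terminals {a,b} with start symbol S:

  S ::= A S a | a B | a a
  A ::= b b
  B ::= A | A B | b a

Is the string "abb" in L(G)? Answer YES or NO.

Convert to CNF:
  S -> A X2 | T1 B | T1 T1
  A -> T0 T0
  B -> A B | T0 T0 | T0 T1
  T0 -> b
  T1 -> a
  X2 -> S T1

CYK fill:
  cell(0,0) a: {T1}  orig:{}
  cell(1,1) b: {T0}  orig:{}
  cell(2,2) b: {T0}  orig:{}
  cell(0,1) ab: ∅
  cell(1,2) bb: {A,B}
  cell(0,2) abb: {S}

S ∈ T[0,2] ⇒ YES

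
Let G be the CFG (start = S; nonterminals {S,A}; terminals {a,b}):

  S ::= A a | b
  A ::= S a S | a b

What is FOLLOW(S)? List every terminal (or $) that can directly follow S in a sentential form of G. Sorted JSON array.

Compute FIRST by fixpoint:
round 1:
  A via A→a b: +{a}
  S via S→A a: +{a}
  S via S→b: +{b}
  FIRST(S)={a,b}  FIRST(A)={a}
round 2:
  A via A→S a S: +{b}
  FIRST(S)={a,b}  FIRST(A)={a,b}
round 3: (no change)
  FIRST(S)={a,b}  FIRST(A)={a,b}

Compute FOLLOW by fixpoint:
seed FOLLOW(S) with $
round 1:
  A→S a S: FOLLOW(S) ⊇ FIRST(a) = {a}; new: +{a}
  S→A a: FOLLOW(A) ⊇ FIRST(a) = {a}; new: +{a}
  FOLLOW[S]={$,a}  FOLLOW[A]={a}
round 2: — fixpoint
  FOLLOW[S]={$,a}  FOLLOW[A]={a}

FOLLOW(S) = ["$", "a"]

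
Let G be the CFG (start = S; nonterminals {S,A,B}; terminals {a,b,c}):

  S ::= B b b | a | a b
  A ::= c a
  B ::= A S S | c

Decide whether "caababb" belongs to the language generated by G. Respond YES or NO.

Convert to CNF:
  S -> B X4 | T1 T2 | a
  A -> T0 T1
  B -> A X3 | c
  T0 -> c
  T1 -> a
  T2 -> b
  X3 -> S S
  X4 -> T2 T2

Fill CYK table bottom-up:
  cell(0,0) c: {B,T0}  orig:{B}
  cell(1,1) a: {S,T1}  orig:{S}
  cell(2,2) a: {S,T1}  orig:{S}
  cell(3,3) b: {T2}  orig:{}
  cell(4,4) a: {S,T1}  orig:{S}
  cell(5,5) b: {T2}  orig:{}
  cell(6,6) b: {T2}  orig:{}
  cell(0,1) ca: {A}
  cell(1,2) aa: {X3}  orig:{}
  cell(2,3) ab: {S}
  cell(3,4) ba: ∅
  cell(4,5) ab: {S}
  cell(5,6) bb: {X4}  orig:{}
  cell(0,2) caa: ∅
  cell(1,3) aab: {X3}  orig:{}
  cell(2,4) aba: {X3}  orig:{}
  cell(3,5) bab: ∅
  cell(4,6) abb: ∅
  cell(0,3) caab: ∅
  cell(1,4) aaba: ∅
  cell(2,5) abab: {X3}  orig:{}
  cell(3,6) babb: ∅
  cell(0,4) caaba: {B}
  cell(1,5) aabab: ∅
  cell(2,6) ababb: ∅
  cell(0,5) caabab: {B}
  cell(1,6) aababb: ∅
  cell(0,6) caababb: {S}

S ∈ T[0,6] ⇒ YES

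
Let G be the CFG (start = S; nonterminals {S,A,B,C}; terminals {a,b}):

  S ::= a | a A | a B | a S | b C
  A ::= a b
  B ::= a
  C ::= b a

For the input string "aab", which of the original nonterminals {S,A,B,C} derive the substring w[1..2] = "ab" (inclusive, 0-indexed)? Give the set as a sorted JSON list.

CNF form of G:
  S -> T0 A | T0 B | T0 S | T1 C | a
  A -> T0 T1
  B -> a
  C -> T1 T0
  T0 -> a
  T1 -> b

Fill CYK table bottom-up (cells [i..j] with 1 ≤ i ≤ j ≤ 2 only):
  cell(1,1) a: {B,S,T0}  orig:{B,S}
  cell(2,2) b: {T1}  orig:{}
  cell(1,2) ab: {A}

Original NTs in T[1,2] deriving "ab": ["A"]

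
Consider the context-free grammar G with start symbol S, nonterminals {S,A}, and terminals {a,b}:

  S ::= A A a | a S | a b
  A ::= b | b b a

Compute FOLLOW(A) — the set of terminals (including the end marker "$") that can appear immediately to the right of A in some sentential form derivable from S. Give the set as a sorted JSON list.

FIRST iteration:
pass 1:
  A via A→b: +{b}
  S via S→A A a: +{b}
  S via S→a S: +{a}
  FIRST[S]={a,b}  FIRST[A]={b}
pass 2: (stable)
  FIRST[S]={a,b}  FIRST[A]={b}

FOLLOW iteration:
FOLLOW(S) := {$}
[1]
  S→A A a: FOLLOW(A) ⊇ FIRST(A) = {b}; new: +{b}
  S→A A a: FOLLOW(A) ⊇ FIRST(a) = {a}; new: +{a}
  S: {$}  A: {a,b}
[2] (no change)
  S: {$}  A: {a,b}

FOLLOW(A) = ["a", "b"]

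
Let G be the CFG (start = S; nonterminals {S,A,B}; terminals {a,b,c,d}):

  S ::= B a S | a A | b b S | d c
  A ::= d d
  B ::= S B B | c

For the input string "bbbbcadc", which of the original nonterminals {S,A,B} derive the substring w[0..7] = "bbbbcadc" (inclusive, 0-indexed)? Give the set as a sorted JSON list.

CNF form of G:
  S -> B X5 | T0 T3 | T1 A | T2 X6
  A -> T0 T0
  B -> S X4 | c
  T0 -> d
  T1 -> a
  T2 -> b
  T3 -> c
  X4 -> B B
  X5 -> T1 S
  X6 -> T2 S

CYK table (by increasing span) — only the sub-triangle for w[0..7]:
  [0..0]={T2}  "b"  orig:{}
  [1..1]={T2}  "b"  orig:{}
  [2..2]={T2}  "b"  orig:{}
  [3..3]={T2}  "b"  orig:{}
  [4..4]={B,T3}  "c"  orig:{B}
  [5..5]={T1}  "a"  orig:{}
  [6..6]={T0}  "d"  orig:{}
  [7..7]={B,T3}  "c"  orig:{B}
  [0..1]=∅  "bb"
  [1..2]=∅  "bb"
  [2..3]=∅  "bb"
  [3..4]=∅  "bc"
  [4..5]=∅  "ca"
  [5..6]=∅  "ad"
  [6..7]={S}  "dc"
  [0..2]=∅  "bbb"
  [1..3]=∅  "bbb"
  [2..4]=∅  "bbc"
  [3..5]=∅  "bca"
  [4..6]=∅  "cad"
  [5..7]={X5}  "adc"  orig:{}
  [0..3]=∅  "bbbb"
  [1..4]=∅  "bbbc"
  [2..5]=∅  "bbca"
  [3..6]=∅  "bcad"
  [4..7]={S}  "cadc"
  [0..4]=∅  "bbbbc"
  [1..5]=∅  "bbbca"
  [2..6]=∅  "bbcad"
  [3..7]={X6}  "bcadc"  orig:{}
  [0..5]=∅  "bbbbca"
  [1..6]=∅  "bbbcad"
  [2..7]={S}  "bbcadc"
  [0..6]=∅  "bbbbcad"
  [1..7]={X6}  "bbbcadc"  orig:{}
  [0..7]={S}  "bbbbcadc"

Original NTs in T[0,7] deriving "bbbbcadc": ["S"]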